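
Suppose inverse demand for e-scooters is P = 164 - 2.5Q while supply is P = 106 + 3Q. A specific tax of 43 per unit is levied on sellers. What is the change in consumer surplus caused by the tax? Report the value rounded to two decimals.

Pre-tax equilibrium: 164 - 2.5Q = 106 + 3Q gives Q* = 10.5455, P* = 137.6364.
A tax on sellers shifts supply up by 43: 164 - 2.5Q = 106 + 3Q + 43, so Q_t = 2.7273. Buyers pay P_b = 157.1818; sellers receive P_s = P_b - 43 = 114.1818.
CS falls from (1/2)(10.5455)(26.3636) = 139.0083 to (1/2)(2.7273)(6.8182) = 9.2975, a change of -129.7107.

-129.71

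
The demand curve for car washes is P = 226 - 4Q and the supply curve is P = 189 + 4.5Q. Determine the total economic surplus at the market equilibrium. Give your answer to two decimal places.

80.53

Equilibrium: 226 - 4Q = 189 + 4.5Q, so Q* = 4.3529 and P* = 208.5882.
Total surplus is the full triangle between the curves from 0 to Q*: (1/2)(4.3529)(226 - 189) = 80.5294.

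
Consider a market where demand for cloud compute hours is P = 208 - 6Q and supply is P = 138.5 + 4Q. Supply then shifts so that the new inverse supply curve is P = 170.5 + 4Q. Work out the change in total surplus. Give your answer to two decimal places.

-171.20

Initial equilibrium: Q_0 = 6.95, P_0 = 166.3; CS_0 = (1/2)(6.95)(41.7) = 144.9075, PS_0 = (1/2)(6.95)(27.8) = 96.605.
New equilibrium: 208 - 6Q = 170.5 + 4Q gives Q_1 = 3.75, P_1 = 185.5; CS_1 = 42.1875, PS_1 = 28.125.
Change in total surplus = (42.1875 + 28.125) - (144.9075 + 96.605) = -171.2.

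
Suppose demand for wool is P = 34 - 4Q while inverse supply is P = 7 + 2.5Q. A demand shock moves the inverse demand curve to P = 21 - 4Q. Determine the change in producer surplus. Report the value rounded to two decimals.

-15.77

Initial equilibrium: Q_0 = 4.1538, P_0 = 17.3846; CS_0 = (1/2)(4.1538)(16.6154) = 34.5089, PS_0 = (1/2)(4.1538)(10.3846) = 21.568.
New equilibrium: 21 - 4Q = 7 + 2.5Q gives Q_1 = 2.1538, P_1 = 12.3846; CS_1 = 9.2781, PS_1 = 5.7988.
Change in producer surplus = 5.7988 - 21.568 = -15.7692.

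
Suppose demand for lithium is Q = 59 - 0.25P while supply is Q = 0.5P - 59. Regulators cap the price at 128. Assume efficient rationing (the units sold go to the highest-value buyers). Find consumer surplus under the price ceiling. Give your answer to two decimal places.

490.00

Rewriting demand in inverse form: P = 236 - 4Q.
Rewriting supply in inverse form: P = 118 + 2Q.
Free-market equilibrium: 236 - 4Q = 118 + 2Q gives Q* = 19.6667, P* = 157.3333.
At P = 128, sellers supply (128 - 118)/2 = 5 while buyers want more, so the quantity traded is 5 at price 128.
The demand price at Q = 5 is 216. CS is the trapezoid between demand and 128 over [0, 5]: (1/2)[(236 - 128) + (216 - 128)](5) = 490.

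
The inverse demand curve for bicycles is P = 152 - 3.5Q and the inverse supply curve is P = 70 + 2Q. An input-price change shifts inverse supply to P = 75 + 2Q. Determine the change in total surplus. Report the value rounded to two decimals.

Initial equilibrium: Q_0 = 14.9091, P_0 = 99.8182; CS_0 = (1/2)(14.9091)(52.1818) = 388.9917, PS_0 = (1/2)(14.9091)(29.8182) = 222.281.
New equilibrium: 152 - 3.5Q = 75 + 2Q gives Q_1 = 14, P_1 = 103; CS_1 = 343, PS_1 = 196.
Change in total surplus = (343 + 196) - (388.9917 + 222.281) = -72.2727.

-72.27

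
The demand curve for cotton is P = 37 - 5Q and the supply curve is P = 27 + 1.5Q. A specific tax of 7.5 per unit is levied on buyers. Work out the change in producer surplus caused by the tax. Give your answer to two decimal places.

-1.66

Without the tax, 37 - 5Q = 27 + 1.5Q so Q* = 1.5385 and P* = 29.3077.
A tax on buyers shifts demand down by 7.5: (37 - 7.5) - 5Q = 27 + 1.5Q, so Q_t = 0.3846. Buyers pay P_b = 35.0769; sellers receive P_s = P_b - 7.5 = 27.5769.
PS falls from (1/2)(1.5385)(2.3077) = 1.7751 to (1/2)(0.3846)(0.5769) = 0.1109, a change of -1.6642.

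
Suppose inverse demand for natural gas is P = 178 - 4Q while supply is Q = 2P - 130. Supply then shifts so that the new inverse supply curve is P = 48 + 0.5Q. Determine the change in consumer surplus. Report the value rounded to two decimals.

Rewriting supply in inverse form: P = 65 + 0.5Q.
Initial equilibrium: Q_0 = 25.1111, P_0 = 77.5556; CS_0 = (1/2)(25.1111)(100.4444) = 1261.1358, PS_0 = (1/2)(25.1111)(12.5556) = 157.642.
New equilibrium: 178 - 4Q = 48 + 0.5Q gives Q_1 = 28.8889, P_1 = 62.4444; CS_1 = 1669.1358, PS_1 = 208.642.
Change in consumer surplus = 1669.1358 - 1261.1358 = 408.

408.00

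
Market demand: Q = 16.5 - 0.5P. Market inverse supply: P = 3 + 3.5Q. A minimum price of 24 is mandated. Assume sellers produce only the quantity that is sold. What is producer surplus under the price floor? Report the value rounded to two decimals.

Rewriting demand in inverse form: P = 33 - 2Q.
Free-market equilibrium: 33 - 2Q = 3 + 3.5Q gives Q* = 5.4545, P* = 22.0909.
At the floor price 24, quantity demanded is (33 - 24)/2 = 4.5; demand is the short side, so Q = 4.5 trades at P = 24.
The supply price at Q = 4.5 is 18.75. PS is the trapezoid between 24 and supply over [0, 4.5]: (1/2)[(24 - 3) + (24 - 18.75)](4.5) = 59.0625.

59.06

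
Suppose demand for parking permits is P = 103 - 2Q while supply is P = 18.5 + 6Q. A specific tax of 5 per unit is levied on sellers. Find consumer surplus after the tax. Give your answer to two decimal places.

98.75

Pre-tax equilibrium: 103 - 2Q = 18.5 + 6Q gives Q* = 10.5625, P* = 81.875.
A tax on sellers shifts supply up by 5: 103 - 2Q = 18.5 + 6Q + 5, so Q_t = 9.9375. Buyers pay P_b = 83.125; sellers receive P_s = P_b - 5 = 78.125.
Consumer surplus is the triangle under demand above P_b: (1/2)(9.9375)(103 - 83.125) = 98.7539.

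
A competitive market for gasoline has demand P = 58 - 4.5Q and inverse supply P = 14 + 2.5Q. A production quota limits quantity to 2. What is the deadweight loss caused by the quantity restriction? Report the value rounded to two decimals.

64.29

Without the quota, 58 - 4.5Q = 14 + 2.5Q gives Q* = 6.2857.
At Q = 2 the demand price is 58 - 4.5(2) = 49 and the supply price is 14 + 2.5(2) = 19.
DWL = (1/2)(gap between curves at 2) x (Q* - 2) = (1/2)(30)(4.2857) = 64.2857.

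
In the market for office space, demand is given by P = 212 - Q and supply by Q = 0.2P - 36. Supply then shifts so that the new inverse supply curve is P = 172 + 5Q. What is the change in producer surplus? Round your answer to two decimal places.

Rewriting supply in inverse form: P = 180 + 5Q.
Initial equilibrium: Q_0 = 5.3333, P_0 = 206.6667; CS_0 = (1/2)(5.3333)(5.3333) = 14.2222, PS_0 = (1/2)(5.3333)(26.6667) = 71.1111.
New equilibrium: 212 - Q = 172 + 5Q gives Q_1 = 6.6667, P_1 = 205.3333; CS_1 = 22.2222, PS_1 = 111.1111.
Change in producer surplus = 111.1111 - 71.1111 = 40.

40.00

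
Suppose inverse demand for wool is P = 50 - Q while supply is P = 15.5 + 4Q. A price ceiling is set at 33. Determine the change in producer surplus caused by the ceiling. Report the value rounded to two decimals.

-56.94

Without the control, 50 - Q = 15.5 + 4Q so Q* = 6.9 and P* = 43.1.
At P = 33, sellers supply (33 - 15.5)/4 = 4.375 while buyers want more, so the quantity traded is 4.375 at price 33.
PS goes from (1/2)(6.9)(27.6) = 95.22 to 38.2812 (computed as (33 - 15.5)(4.375) - (1/2)(4)(4.375)^2), a change of -56.9387.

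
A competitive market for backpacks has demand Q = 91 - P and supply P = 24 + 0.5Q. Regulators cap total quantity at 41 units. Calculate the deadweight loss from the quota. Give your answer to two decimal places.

10.08

Rewriting demand in inverse form: P = 91 - Q.
Unrestricted equilibrium: Q* = (91 - 24)/(1 + 0.5) = 44.6667.
At Q = 41 the demand price is 91 - (41) = 50 and the supply price is 24 + 0.5(41) = 44.5.
DWL = (1/2)(gap between curves at 41) x (Q* - 41) = (1/2)(5.5)(3.6667) = 10.0833.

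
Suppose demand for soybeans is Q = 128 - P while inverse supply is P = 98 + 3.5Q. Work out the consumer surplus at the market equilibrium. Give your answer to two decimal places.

Rewriting demand in inverse form: P = 128 - Q.
Equilibrium: 128 - Q = 98 + 3.5Q, so Q* = 6.6667 and P* = 121.3333.
Consumer surplus is the triangle under demand above P*: (1/2)(6.6667)(128 - 121.3333) = (1/2)(6.6667)(6.6667) = 22.2222.

22.22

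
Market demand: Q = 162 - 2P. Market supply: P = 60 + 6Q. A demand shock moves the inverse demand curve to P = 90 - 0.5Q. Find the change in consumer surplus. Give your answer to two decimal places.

Rewriting demand in inverse form: P = 81 - 0.5Q.
Initial equilibrium: Q_0 = 3.2308, P_0 = 79.3846; CS_0 = (1/2)(3.2308)(1.6154) = 2.6095, PS_0 = (1/2)(3.2308)(19.3846) = 31.3136.
New equilibrium: 90 - 0.5Q = 60 + 6Q gives Q_1 = 4.6154, P_1 = 87.6923; CS_1 = 5.3254, PS_1 = 63.9053.
Change in consumer surplus = 5.3254 - 2.6095 = 2.716.

2.72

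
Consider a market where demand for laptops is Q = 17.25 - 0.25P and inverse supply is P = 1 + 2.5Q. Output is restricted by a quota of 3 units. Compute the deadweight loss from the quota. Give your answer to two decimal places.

180.94

Rewriting demand in inverse form: P = 69 - 4Q.
Unrestricted equilibrium: Q* = (69 - 1)/(4 + 2.5) = 10.4615.
At Q = 3 the demand price is 69 - 4(3) = 57 and the supply price is 1 + 2.5(3) = 8.5.
Deadweight loss is the triangle between the curves from 3 to 10.4615: (1/2)(57 - 8.5)(10.4615 - 3) = 180.9423.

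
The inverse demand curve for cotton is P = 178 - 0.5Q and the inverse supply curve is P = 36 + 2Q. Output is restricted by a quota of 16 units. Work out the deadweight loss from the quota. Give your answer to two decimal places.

Without the quota, 178 - 0.5Q = 36 + 2Q gives Q* = 56.8.
At Q = 16 the demand price is 178 - 0.5(16) = 170 and the supply price is 36 + 2(16) = 68.
Deadweight loss is the triangle between the curves from 16 to 56.8: (1/2)(170 - 68)(56.8 - 16) = 2080.8.

2080.80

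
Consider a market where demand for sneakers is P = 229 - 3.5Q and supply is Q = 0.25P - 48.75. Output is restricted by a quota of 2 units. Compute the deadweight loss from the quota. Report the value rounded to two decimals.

24.07

Rewriting supply in inverse form: P = 195 + 4Q.
Without the quota, 229 - 3.5Q = 195 + 4Q gives Q* = 4.5333.
At Q = 2 the demand price is 229 - 3.5(2) = 222 and the supply price is 195 + 4(2) = 203.
DWL = (1/2)(gap between curves at 2) x (Q* - 2) = (1/2)(19)(2.5333) = 24.0667.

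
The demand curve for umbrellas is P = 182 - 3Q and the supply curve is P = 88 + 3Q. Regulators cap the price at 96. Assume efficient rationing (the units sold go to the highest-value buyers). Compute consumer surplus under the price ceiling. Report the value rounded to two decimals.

218.67

Without the control, 182 - 3Q = 88 + 3Q so Q* = 15.6667 and P* = 135.
At the ceiling price 96, quantity supplied is (96 - 88)/3 = 2.6667; supply is the short side, so Q = 2.6667 trades at P = 96.
The demand price at Q = 2.6667 is 174. CS is the trapezoid between demand and 96 over [0, 2.6667]: (1/2)[(182 - 96) + (174 - 96)](2.6667) = 218.6667.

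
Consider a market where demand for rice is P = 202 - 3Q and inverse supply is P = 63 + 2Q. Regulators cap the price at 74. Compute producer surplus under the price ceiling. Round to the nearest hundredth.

30.25

Without the control, 202 - 3Q = 63 + 2Q so Q* = 27.8 and P* = 118.6.
At the ceiling price 74, quantity supplied is (74 - 63)/2 = 5.5; supply is the short side, so Q = 5.5 trades at P = 74.
PS is the triangle above supply below 74: (1/2)(5.5)(74 - 63) = 30.25.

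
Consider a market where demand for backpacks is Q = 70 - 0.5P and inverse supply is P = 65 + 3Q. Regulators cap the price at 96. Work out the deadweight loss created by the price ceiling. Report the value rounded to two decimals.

Rewriting demand in inverse form: P = 140 - 2Q.
Free-market equilibrium: 140 - 2Q = 65 + 3Q gives Q* = 15, P* = 110.
At P = 96, sellers supply (96 - 65)/3 = 10.3333 while buyers want more, so the quantity traded is 10.3333 at price 96.
The lost-trades triangle has base Q* - 10.3333 = 4.6667 and height equal to the gap between the curves at Q = 10.3333, which is 119.3333 - 96 = 23.3333. DWL = (1/2)(4.6667)(23.3333) = 54.4444.

54.44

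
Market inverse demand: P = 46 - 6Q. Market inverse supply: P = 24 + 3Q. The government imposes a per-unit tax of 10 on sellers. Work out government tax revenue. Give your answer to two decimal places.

13.33

Pre-tax equilibrium: 46 - 6Q = 24 + 3Q gives Q* = 2.4444, P* = 31.3333.
A tax on sellers shifts supply up by 10: 46 - 6Q = 24 + 3Q + 10, so Q_t = 1.3333. Buyers pay P_b = 38; sellers receive P_s = P_b - 10 = 28.
Revenue is the tax times quantity traded: 10 x 1.3333 = 13.3333.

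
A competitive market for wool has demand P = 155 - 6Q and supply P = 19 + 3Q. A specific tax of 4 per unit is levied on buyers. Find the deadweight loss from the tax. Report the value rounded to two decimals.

0.89

Without the tax, 155 - 6Q = 19 + 3Q so Q* = 15.1111 and P* = 64.3333.
A tax on buyers shifts demand down by 4: (155 - 4) - 6Q = 19 + 3Q, so Q_t = 14.6667. Buyers pay P_b = 67; sellers receive P_s = P_b - 4 = 63.
The welfare triangle lost has base Q* - Q_t = 0.4444 and height t = 4, so DWL = (1/2)(0.4444)(4) = 0.8889.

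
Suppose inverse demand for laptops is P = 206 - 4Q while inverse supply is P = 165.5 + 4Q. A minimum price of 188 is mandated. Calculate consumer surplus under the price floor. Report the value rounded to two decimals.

Without the control, 206 - 4Q = 165.5 + 4Q so Q* = 5.0625 and P* = 185.75.
At P = 188, buyers demand (206 - 188)/4 = 4.5 while sellers would supply more, so the quantity traded is 4.5 at price 188.
CS is the triangle under demand above 188: (1/2)(4.5)(206 - 188) = 40.5.

40.50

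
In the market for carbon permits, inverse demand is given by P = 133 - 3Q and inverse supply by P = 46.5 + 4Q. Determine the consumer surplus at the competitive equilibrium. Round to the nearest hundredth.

Setting demand equal to supply, 86.5 = 7Q, so Q* = 12.3571 and P* = 95.9286.
The demand choke price is 133, so CS = (1/2)(Q*)(133 - P*) = (1/2)(12.3571)(37.0714) = 229.0485.

229.05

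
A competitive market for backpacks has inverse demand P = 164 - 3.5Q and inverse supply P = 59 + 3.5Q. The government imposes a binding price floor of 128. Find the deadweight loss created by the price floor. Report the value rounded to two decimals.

77.79

Free-market equilibrium: 164 - 3.5Q = 59 + 3.5Q gives Q* = 15, P* = 111.5.
At P = 128, buyers demand (164 - 128)/3.5 = 10.2857 while sellers would supply more, so the quantity traded is 10.2857 at price 128.
At Q = 10.2857 the demand price is 128 and the supply price is 95. Deadweight loss is the triangle between the curves from 10.2857 to 15: (1/2)(128 - 95)(15 - 10.2857) = 77.7857.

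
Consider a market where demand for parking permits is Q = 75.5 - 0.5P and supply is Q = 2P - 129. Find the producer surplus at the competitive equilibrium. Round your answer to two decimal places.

Rewriting demand in inverse form: P = 151 - 2Q.
Rewriting supply in inverse form: P = 64.5 + 0.5Q.
Equilibrium: 151 - 2Q = 64.5 + 0.5Q, so Q* = 34.6 and P* = 81.8.
PS is the area between P* and the supply curve from 0 to Q*: (1/2)(34.6)(17.3) = 299.29.

299.29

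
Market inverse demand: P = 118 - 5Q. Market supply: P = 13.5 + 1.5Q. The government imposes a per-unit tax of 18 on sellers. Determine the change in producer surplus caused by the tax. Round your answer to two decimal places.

-61.03

Pre-tax equilibrium: 118 - 5Q = 13.5 + 1.5Q gives Q* = 16.0769, P* = 37.6154.
With the tax, sellers need 18 more per unit: 118 - 5Q = 13.5 + 1.5Q + 18, so Q_t = 13.3077. Buyers pay P_b = 51.4615; sellers receive P_s = P_b - 18 = 33.4615.
PS falls from (1/2)(16.0769)(24.1154) = 193.8506 to (1/2)(13.3077)(19.9615) = 132.821, a change of -61.0296.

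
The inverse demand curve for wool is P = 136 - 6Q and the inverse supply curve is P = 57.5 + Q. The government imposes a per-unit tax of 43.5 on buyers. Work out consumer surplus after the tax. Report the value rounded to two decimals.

75.00

Without the tax, 136 - 6Q = 57.5 + Q so Q* = 11.2143 and P* = 68.7143.
A tax on buyers shifts demand down by 43.5: (136 - 43.5) - 6Q = 57.5 + Q, so Q_t = 5. Buyers pay P_b = 106; sellers receive P_s = P_b - 43.5 = 62.5.
CS = (1/2)(Q_t)(136 - P_b) = (1/2)(5)(30) = 75.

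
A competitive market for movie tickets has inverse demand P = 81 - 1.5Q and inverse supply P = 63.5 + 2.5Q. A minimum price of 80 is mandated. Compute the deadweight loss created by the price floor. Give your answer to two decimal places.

Free-market equilibrium: 81 - 1.5Q = 63.5 + 2.5Q gives Q* = 4.375, P* = 74.4375.
At the floor price 80, quantity demanded is (81 - 80)/1.5 = 0.6667; demand is the short side, so Q = 0.6667 trades at P = 80.
At Q = 0.6667 the demand price is 80 and the supply price is 65.1667. Deadweight loss is the triangle between the curves from 0.6667 to 4.375: (1/2)(80 - 65.1667)(4.375 - 0.6667) = 27.5035.

27.50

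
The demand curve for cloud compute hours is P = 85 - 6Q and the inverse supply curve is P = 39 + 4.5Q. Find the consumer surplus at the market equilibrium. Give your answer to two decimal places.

57.58

Setting demand equal to supply, 46 = 10.5Q, so Q* = 4.381 and P* = 58.7143.
CS is the area between the demand curve and P* from 0 to Q*: (1/2)(4.381)(26.2857) = 57.5782.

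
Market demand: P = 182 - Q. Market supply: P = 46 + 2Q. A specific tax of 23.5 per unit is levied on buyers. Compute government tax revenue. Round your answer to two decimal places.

881.25

Without the tax, 182 - Q = 46 + 2Q so Q* = 45.3333 and P* = 136.6667.
A tax on buyers shifts demand down by 23.5: (182 - 23.5) - Q = 46 + 2Q, so Q_t = 37.5. Buyers pay P_b = 144.5; sellers receive P_s = P_b - 23.5 = 121.
Tax revenue = t x Q_t = 23.5 x 37.5 = 881.25.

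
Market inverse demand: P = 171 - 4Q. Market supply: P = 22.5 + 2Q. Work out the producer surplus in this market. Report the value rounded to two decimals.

612.56

Equilibrium: 171 - 4Q = 22.5 + 2Q, so Q* = 24.75 and P* = 72.
PS is the area between P* and the supply curve from 0 to Q*: (1/2)(24.75)(49.5) = 612.5625.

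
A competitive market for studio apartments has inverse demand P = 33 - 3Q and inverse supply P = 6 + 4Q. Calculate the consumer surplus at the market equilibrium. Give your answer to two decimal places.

22.32

Setting demand equal to supply, 27 = 7Q, so Q* = 3.8571 and P* = 21.4286.
The demand choke price is 33, so CS = (1/2)(Q*)(33 - P*) = (1/2)(3.8571)(11.5714) = 22.3163.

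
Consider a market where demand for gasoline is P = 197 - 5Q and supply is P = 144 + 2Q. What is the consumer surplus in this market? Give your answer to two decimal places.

Equilibrium: 197 - 5Q = 144 + 2Q, so Q* = 7.5714 and P* = 159.1429.
CS is the area between the demand curve and P* from 0 to Q*: (1/2)(7.5714)(37.8571) = 143.3163.

143.32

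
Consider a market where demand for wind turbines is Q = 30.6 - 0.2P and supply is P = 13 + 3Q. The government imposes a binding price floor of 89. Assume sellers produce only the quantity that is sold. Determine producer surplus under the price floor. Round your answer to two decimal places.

Rewriting demand in inverse form: P = 153 - 5Q.
Free-market equilibrium: 153 - 5Q = 13 + 3Q gives Q* = 17.5, P* = 65.5.
At P = 89, buyers demand (153 - 89)/5 = 12.8 while sellers would supply more, so the quantity traded is 12.8 at price 89.
The supply price at Q = 12.8 is 51.4. PS is the trapezoid between 89 and supply over [0, 12.8]: (1/2)[(89 - 13) + (89 - 51.4)](12.8) = 727.04.

727.04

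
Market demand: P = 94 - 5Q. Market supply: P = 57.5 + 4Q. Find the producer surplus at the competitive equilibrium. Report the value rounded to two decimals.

32.90

Set 94 - 5Q = 57.5 + 4Q, which gives 36.5 = 9Q, so Q* = 4.0556 and P* = 94 - 5(4.0556) = 73.7222.
Producer surplus is the triangle above supply below P*: (1/2)(4.0556)(73.7222 - 57.5) = (1/2)(4.0556)(16.2222) = 32.8951.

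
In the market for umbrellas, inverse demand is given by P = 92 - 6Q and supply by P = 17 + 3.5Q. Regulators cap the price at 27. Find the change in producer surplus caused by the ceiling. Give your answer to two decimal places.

-94.79

Free-market equilibrium: 92 - 6Q = 17 + 3.5Q gives Q* = 7.8947, P* = 44.6316.
At P = 27, sellers supply (27 - 17)/3.5 = 2.8571 while buyers want more, so the quantity traded is 2.8571 at price 27.
PS goes from (1/2)(7.8947)(27.6316) = 109.072 to 14.2857 (computed as (27 - 17)(2.8571) - (1/2)(3.5)(2.8571)^2), a change of -94.7863.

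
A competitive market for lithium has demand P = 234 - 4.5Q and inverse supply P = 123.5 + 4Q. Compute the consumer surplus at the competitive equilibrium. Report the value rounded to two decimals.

Set 234 - 4.5Q = 123.5 + 4Q, which gives 110.5 = 8.5Q, so Q* = 13 and P* = 234 - 4.5(13) = 175.5.
Consumer surplus is the triangle under demand above P*: (1/2)(13)(234 - 175.5) = (1/2)(13)(58.5) = 380.25.

380.25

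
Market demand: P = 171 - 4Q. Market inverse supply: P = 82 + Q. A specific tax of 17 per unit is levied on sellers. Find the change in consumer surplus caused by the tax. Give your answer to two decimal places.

Without the tax, 171 - 4Q = 82 + Q so Q* = 17.8 and P* = 99.8.
With the tax, sellers need 17 more per unit: 171 - 4Q = 82 + Q + 17, so Q_t = 14.4. Buyers pay P_b = 113.4; sellers receive P_s = P_b - 17 = 96.4.
Consumers lose the trapezoid between P* and P_b out to Q_t plus the triangle from Q_t to Q*: change in CS = 414.72 - 633.68 = -218.96.

-218.96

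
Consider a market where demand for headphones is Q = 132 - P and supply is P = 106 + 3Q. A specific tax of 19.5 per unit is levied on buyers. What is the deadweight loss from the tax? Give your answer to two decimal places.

47.53

Rewriting demand in inverse form: P = 132 - Q.
Pre-tax equilibrium: 132 - Q = 106 + 3Q gives Q* = 6.5, P* = 125.5.
With the tax, buyers' net willingness to pay falls by 19.5: (132 - 19.5) - Q = 106 + 3Q, so Q_t = 1.625. Buyers pay P_b = 130.375; sellers receive P_s = P_b - 19.5 = 110.875.
Deadweight loss is the triangle between the curves from Q_t to Q*: (1/2)(6.5 - 1.625)(19.5) = 47.5312.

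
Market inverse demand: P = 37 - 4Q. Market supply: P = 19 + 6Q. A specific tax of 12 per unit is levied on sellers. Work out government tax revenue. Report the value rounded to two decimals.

Without the tax, 37 - 4Q = 19 + 6Q so Q* = 1.8 and P* = 29.8.
With the tax, sellers need 12 more per unit: 37 - 4Q = 19 + 6Q + 12, so Q_t = 0.6. Buyers pay P_b = 34.6; sellers receive P_s = P_b - 12 = 22.6.
Revenue is the tax times quantity traded: 12 x 0.6 = 7.2.

7.20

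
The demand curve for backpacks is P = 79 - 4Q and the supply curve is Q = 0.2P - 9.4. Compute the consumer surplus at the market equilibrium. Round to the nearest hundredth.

Rewriting supply in inverse form: P = 47 + 5Q.
Equilibrium: 79 - 4Q = 47 + 5Q, so Q* = 3.5556 and P* = 64.7778.
CS is the area between the demand curve and P* from 0 to Q*: (1/2)(3.5556)(14.2222) = 25.284.

25.28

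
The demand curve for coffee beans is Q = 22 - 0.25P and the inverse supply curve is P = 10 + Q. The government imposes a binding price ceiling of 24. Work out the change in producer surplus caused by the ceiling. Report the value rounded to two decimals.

-23.68

Rewriting demand in inverse form: P = 88 - 4Q.
Without the control, 88 - 4Q = 10 + Q so Q* = 15.6 and P* = 25.6.
At P = 24, sellers supply (24 - 10)/1 = 14 while buyers want more, so the quantity traded is 14 at price 24.
PS goes from (1/2)(15.6)(15.6) = 121.68 to 98 (computed as (24 - 10)(14) - (1/2)(1)(14)^2), a change of -23.68.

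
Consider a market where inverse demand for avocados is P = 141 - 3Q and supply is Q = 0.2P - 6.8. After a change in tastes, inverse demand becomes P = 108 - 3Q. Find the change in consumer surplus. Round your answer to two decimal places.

-139.99

Rewriting supply in inverse form: P = 34 + 5Q.
Initial equilibrium: Q_0 = 13.375, P_0 = 100.875; CS_0 = (1/2)(13.375)(40.125) = 268.3359, PS_0 = (1/2)(13.375)(66.875) = 447.2266.
New equilibrium: 108 - 3Q = 34 + 5Q gives Q_1 = 9.25, P_1 = 80.25; CS_1 = 128.3438, PS_1 = 213.9062.
Change in consumer surplus = 128.3438 - 268.3359 = -139.9922.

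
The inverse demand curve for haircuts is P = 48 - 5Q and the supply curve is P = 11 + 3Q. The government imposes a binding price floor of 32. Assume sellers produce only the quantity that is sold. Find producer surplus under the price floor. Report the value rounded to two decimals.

Free-market equilibrium: 48 - 5Q = 11 + 3Q gives Q* = 4.625, P* = 24.875.
At P = 32, buyers demand (48 - 32)/5 = 3.2 while sellers would supply more, so the quantity traded is 3.2 at price 32.
The supply price at Q = 3.2 is 20.6. PS is the trapezoid between 32 and supply over [0, 3.2]: (1/2)[(32 - 11) + (32 - 20.6)](3.2) = 51.84.

51.84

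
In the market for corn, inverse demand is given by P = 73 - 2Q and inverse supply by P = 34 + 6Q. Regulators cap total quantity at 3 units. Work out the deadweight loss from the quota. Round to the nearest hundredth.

14.06

Unrestricted equilibrium: Q* = (73 - 34)/(2 + 6) = 4.875.
At Q = 3 the demand price is 73 - 2(3) = 67 and the supply price is 34 + 6(3) = 52.
Deadweight loss is the triangle between the curves from 3 to 4.875: (1/2)(67 - 52)(4.875 - 3) = 14.0625.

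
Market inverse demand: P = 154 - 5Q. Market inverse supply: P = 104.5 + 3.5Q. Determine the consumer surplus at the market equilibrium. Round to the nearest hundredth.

Set 154 - 5Q = 104.5 + 3.5Q, which gives 49.5 = 8.5Q, so Q* = 5.8235 and P* = 154 - 5(5.8235) = 124.8824.
The demand choke price is 154, so CS = (1/2)(Q*)(154 - P*) = (1/2)(5.8235)(29.1176) = 84.7837.

84.78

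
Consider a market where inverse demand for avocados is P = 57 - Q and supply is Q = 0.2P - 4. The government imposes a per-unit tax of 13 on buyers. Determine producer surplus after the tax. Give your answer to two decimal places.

Rewriting supply in inverse form: P = 20 + 5Q.
Without the tax, 57 - Q = 20 + 5Q so Q* = 6.1667 and P* = 50.8333.
A tax on buyers shifts demand down by 13: (57 - 13) - Q = 20 + 5Q, so Q_t = 4. Buyers pay P_b = 53; sellers receive P_s = P_b - 13 = 40.
PS = (1/2)(Q_t)(P_s - 20) = (1/2)(4)(20) = 40.

40.00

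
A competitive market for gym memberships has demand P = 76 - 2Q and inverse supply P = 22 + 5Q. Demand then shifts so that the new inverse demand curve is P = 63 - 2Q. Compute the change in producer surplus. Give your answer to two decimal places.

-63.01

Initial equilibrium: Q_0 = 7.7143, P_0 = 60.5714; CS_0 = (1/2)(7.7143)(15.4286) = 59.5102, PS_0 = (1/2)(7.7143)(38.5714) = 148.7755.
New equilibrium: 63 - 2Q = 22 + 5Q gives Q_1 = 5.8571, P_1 = 51.2857; CS_1 = 34.3061, PS_1 = 85.7653.
Change in producer surplus = 85.7653 - 148.7755 = -63.0102.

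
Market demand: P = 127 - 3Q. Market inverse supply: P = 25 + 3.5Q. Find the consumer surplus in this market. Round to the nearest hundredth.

Set 127 - 3Q = 25 + 3.5Q, which gives 102 = 6.5Q, so Q* = 15.6923 and P* = 127 - 3(15.6923) = 79.9231.
Consumer surplus is the triangle under demand above P*: (1/2)(15.6923)(127 - 79.9231) = (1/2)(15.6923)(47.0769) = 369.3728.

369.37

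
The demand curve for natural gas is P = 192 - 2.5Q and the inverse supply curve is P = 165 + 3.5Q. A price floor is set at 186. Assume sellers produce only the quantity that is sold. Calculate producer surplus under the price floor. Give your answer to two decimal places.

Without the control, 192 - 2.5Q = 165 + 3.5Q so Q* = 4.5 and P* = 180.75.
At P = 186, buyers demand (192 - 186)/2.5 = 2.4 while sellers would supply more, so the quantity traded is 2.4 at price 186.
The supply price at Q = 2.4 is 173.4. PS is the trapezoid between 186 and supply over [0, 2.4]: (1/2)[(186 - 165) + (186 - 173.4)](2.4) = 40.32.

40.32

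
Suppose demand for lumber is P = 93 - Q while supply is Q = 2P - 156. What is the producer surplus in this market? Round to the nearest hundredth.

25.00

Rewriting supply in inverse form: P = 78 + 0.5Q.
Setting demand equal to supply, 15 = 1.5Q, so Q* = 10 and P* = 83.
Producer surplus is the triangle above supply below P*: (1/2)(10)(83 - 78) = (1/2)(10)(5) = 25.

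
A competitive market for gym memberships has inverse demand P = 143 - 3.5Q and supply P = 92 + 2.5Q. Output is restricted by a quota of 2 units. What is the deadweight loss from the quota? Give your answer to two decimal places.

Without the quota, 143 - 3.5Q = 92 + 2.5Q gives Q* = 8.5.
At Q = 2 the demand price is 143 - 3.5(2) = 136 and the supply price is 92 + 2.5(2) = 97.
DWL = (1/2)(gap between curves at 2) x (Q* - 2) = (1/2)(39)(6.5) = 126.75.

126.75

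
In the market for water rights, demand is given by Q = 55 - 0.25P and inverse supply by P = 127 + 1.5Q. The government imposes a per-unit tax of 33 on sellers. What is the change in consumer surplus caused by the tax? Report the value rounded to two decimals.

Rewriting demand in inverse form: P = 220 - 4Q.
Pre-tax equilibrium: 220 - 4Q = 127 + 1.5Q gives Q* = 16.9091, P* = 152.3636.
A tax on sellers shifts supply up by 33: 220 - 4Q = 127 + 1.5Q + 33, so Q_t = 10.9091. Buyers pay P_b = 176.3636; sellers receive P_s = P_b - 33 = 143.3636.
Consumers lose the trapezoid between P* and P_b out to Q_t plus the triangle from Q_t to Q*: change in CS = 238.0165 - 571.8347 = -333.8182.

-333.82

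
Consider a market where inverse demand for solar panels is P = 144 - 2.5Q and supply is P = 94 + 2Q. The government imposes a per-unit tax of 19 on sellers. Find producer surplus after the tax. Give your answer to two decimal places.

47.46

Without the tax, 144 - 2.5Q = 94 + 2Q so Q* = 11.1111 and P* = 116.2222.
With the tax, sellers need 19 more per unit: 144 - 2.5Q = 94 + 2Q + 19, so Q_t = 6.8889. Buyers pay P_b = 126.7778; sellers receive P_s = P_b - 19 = 107.7778.
Producer surplus is the triangle above supply below P_s: (1/2)(6.8889)(107.7778 - 94) = 47.4568.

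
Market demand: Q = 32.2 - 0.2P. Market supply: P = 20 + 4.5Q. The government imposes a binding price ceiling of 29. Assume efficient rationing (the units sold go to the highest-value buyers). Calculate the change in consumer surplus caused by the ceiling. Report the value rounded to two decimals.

Rewriting demand in inverse form: P = 161 - 5Q.
Free-market equilibrium: 161 - 5Q = 20 + 4.5Q gives Q* = 14.8421, P* = 86.7895.
At P = 29, sellers supply (29 - 20)/4.5 = 2 while buyers want more, so the quantity traded is 2 at price 29.
CS goes from (1/2)(14.8421)(74.2105) = 550.7202 to 254 (computed as (161 - 29)(2) - (1/2)(5)(2)^2), a change of -296.7202.

-296.72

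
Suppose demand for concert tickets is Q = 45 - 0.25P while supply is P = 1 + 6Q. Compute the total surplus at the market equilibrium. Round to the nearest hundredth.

Rewriting demand in inverse form: P = 180 - 4Q.
Equilibrium: 180 - 4Q = 1 + 6Q, so Q* = 17.9 and P* = 108.4.
CS = (1/2)(17.9)(71.6) = 640.82 and PS = (1/2)(17.9)(107.4) = 961.23, so total surplus = 1602.05.

1602.05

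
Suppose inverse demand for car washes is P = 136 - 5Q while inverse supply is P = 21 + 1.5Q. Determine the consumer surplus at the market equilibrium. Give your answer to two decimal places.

782.54

Setting demand equal to supply, 115 = 6.5Q, so Q* = 17.6923 and P* = 47.5385.
Consumer surplus is the triangle under demand above P*: (1/2)(17.6923)(136 - 47.5385) = (1/2)(17.6923)(88.4615) = 782.5444.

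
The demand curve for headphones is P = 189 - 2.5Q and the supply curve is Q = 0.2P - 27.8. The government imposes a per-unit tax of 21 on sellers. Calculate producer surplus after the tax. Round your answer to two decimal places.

37.38

Rewriting supply in inverse form: P = 139 + 5Q.
Without the tax, 189 - 2.5Q = 139 + 5Q so Q* = 6.6667 and P* = 172.3333.
A tax on sellers shifts supply up by 21: 189 - 2.5Q = 139 + 5Q + 21, so Q_t = 3.8667. Buyers pay P_b = 179.3333; sellers receive P_s = P_b - 21 = 158.3333.
PS = (1/2)(Q_t)(P_s - 139) = (1/2)(3.8667)(19.3333) = 37.3778.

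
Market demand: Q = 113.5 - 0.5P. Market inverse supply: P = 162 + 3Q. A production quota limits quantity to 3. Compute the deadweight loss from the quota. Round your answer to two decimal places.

Rewriting demand in inverse form: P = 227 - 2Q.
Without the quota, 227 - 2Q = 162 + 3Q gives Q* = 13.
At Q = 3 the demand price is 227 - 2(3) = 221 and the supply price is 162 + 3(3) = 171.
DWL = (1/2)(gap between curves at 3) x (Q* - 3) = (1/2)(50)(10) = 250.

250.00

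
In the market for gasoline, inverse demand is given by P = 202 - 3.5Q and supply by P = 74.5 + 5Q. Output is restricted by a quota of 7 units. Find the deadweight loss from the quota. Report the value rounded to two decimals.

272.00

Unrestricted equilibrium: Q* = (202 - 74.5)/(3.5 + 5) = 15.
At Q = 7 the demand price is 202 - 3.5(7) = 177.5 and the supply price is 74.5 + 5(7) = 109.5.
DWL = (1/2)(gap between curves at 7) x (Q* - 7) = (1/2)(68)(8) = 272.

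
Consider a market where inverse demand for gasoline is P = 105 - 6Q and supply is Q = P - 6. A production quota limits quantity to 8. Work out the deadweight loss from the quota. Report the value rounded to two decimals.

Rewriting supply in inverse form: P = 6 + Q.
Without the quota, 105 - 6Q = 6 + Q gives Q* = 14.1429.
At Q = 8 the demand price is 105 - 6(8) = 57 and the supply price is 6 + (8) = 14.
DWL = (1/2)(gap between curves at 8) x (Q* - 8) = (1/2)(43)(6.1429) = 132.0714.

132.07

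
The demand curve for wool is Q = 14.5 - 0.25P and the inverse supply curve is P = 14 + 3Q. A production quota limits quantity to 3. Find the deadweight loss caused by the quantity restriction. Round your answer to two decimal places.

37.79

Rewriting demand in inverse form: P = 58 - 4Q.
Unrestricted equilibrium: Q* = (58 - 14)/(4 + 3) = 6.2857.
At Q = 3 the demand price is 58 - 4(3) = 46 and the supply price is 14 + 3(3) = 23.
Deadweight loss is the triangle between the curves from 3 to 6.2857: (1/2)(46 - 23)(6.2857 - 3) = 37.7857.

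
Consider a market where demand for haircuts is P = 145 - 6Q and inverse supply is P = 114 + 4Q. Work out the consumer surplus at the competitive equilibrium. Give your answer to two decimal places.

Setting demand equal to supply, 31 = 10Q, so Q* = 3.1 and P* = 126.4.
Consumer surplus is the triangle under demand above P*: (1/2)(3.1)(145 - 126.4) = (1/2)(3.1)(18.6) = 28.83.

28.83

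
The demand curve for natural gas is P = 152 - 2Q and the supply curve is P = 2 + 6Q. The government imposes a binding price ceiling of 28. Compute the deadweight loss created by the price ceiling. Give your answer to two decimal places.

Free-market equilibrium: 152 - 2Q = 2 + 6Q gives Q* = 18.75, P* = 114.5.
At the ceiling price 28, quantity supplied is (28 - 2)/6 = 4.3333; supply is the short side, so Q = 4.3333 trades at P = 28.
The lost-trades triangle has base Q* - 4.3333 = 14.4167 and height equal to the gap between the curves at Q = 4.3333, which is 143.3333 - 28 = 115.3333. DWL = (1/2)(14.4167)(115.3333) = 831.3611.

831.36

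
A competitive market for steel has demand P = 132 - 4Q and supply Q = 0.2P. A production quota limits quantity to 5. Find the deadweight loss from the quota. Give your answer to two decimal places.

Rewriting supply in inverse form: P = 5Q.
Without the quota, 132 - 4Q = 5Q gives Q* = 14.6667.
At Q = 5 the demand price is 132 - 4(5) = 112 and the supply price is 0 + 5(5) = 25.
Deadweight loss is the triangle between the curves from 5 to 14.6667: (1/2)(112 - 25)(14.6667 - 5) = 420.5.

420.50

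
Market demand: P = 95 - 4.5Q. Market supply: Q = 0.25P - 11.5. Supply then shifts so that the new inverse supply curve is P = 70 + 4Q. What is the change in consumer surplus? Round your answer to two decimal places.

Rewriting supply in inverse form: P = 46 + 4Q.
Initial equilibrium: Q_0 = 5.7647, P_0 = 69.0588; CS_0 = (1/2)(5.7647)(25.9412) = 74.7716, PS_0 = (1/2)(5.7647)(23.0588) = 66.4637.
New equilibrium: 95 - 4.5Q = 70 + 4Q gives Q_1 = 2.9412, P_1 = 81.7647; CS_1 = 19.4637, PS_1 = 17.301.
Change in consumer surplus = 19.4637 - 74.7716 = -55.308.

-55.31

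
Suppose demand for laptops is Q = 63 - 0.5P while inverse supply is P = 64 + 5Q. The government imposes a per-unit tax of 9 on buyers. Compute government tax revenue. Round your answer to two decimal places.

68.14

Rewriting demand in inverse form: P = 126 - 2Q.
Pre-tax equilibrium: 126 - 2Q = 64 + 5Q gives Q* = 8.8571, P* = 108.2857.
A tax on buyers shifts demand down by 9: (126 - 9) - 2Q = 64 + 5Q, so Q_t = 7.5714. Buyers pay P_b = 110.8571; sellers receive P_s = P_b - 9 = 101.8571.
Tax revenue = t x Q_t = 9 x 7.5714 = 68.1429.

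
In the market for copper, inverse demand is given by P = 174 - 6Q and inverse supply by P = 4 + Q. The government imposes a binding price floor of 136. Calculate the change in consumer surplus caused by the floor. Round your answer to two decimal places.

-1649.05

Free-market equilibrium: 174 - 6Q = 4 + Q gives Q* = 24.2857, P* = 28.2857.
At the floor price 136, quantity demanded is (174 - 136)/6 = 6.3333; demand is the short side, so Q = 6.3333 trades at P = 136.
CS goes from (1/2)(24.2857)(145.7143) = 1769.3878 to 120.3333 (computed as (174 - 136)(6.3333) - (1/2)(6)(6.3333)^2), a change of -1649.0544.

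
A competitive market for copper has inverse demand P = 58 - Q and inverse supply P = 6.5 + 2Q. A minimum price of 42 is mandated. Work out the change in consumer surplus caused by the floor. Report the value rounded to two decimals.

Free-market equilibrium: 58 - Q = 6.5 + 2Q gives Q* = 17.1667, P* = 40.8333.
At P = 42, buyers demand (58 - 42)/1 = 16 while sellers would supply more, so the quantity traded is 16 at price 42.
CS goes from (1/2)(17.1667)(17.1667) = 147.3472 to 128 (computed as (58 - 42)(16) - (1/2)(1)(16)^2), a change of -19.3472.

-19.35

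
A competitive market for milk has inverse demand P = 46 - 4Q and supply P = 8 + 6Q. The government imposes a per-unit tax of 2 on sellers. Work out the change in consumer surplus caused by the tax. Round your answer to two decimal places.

-2.96

Without the tax, 46 - 4Q = 8 + 6Q so Q* = 3.8 and P* = 30.8.
With the tax, sellers need 2 more per unit: 46 - 4Q = 8 + 6Q + 2, so Q_t = 3.6. Buyers pay P_b = 31.6; sellers receive P_s = P_b - 2 = 29.6.
Consumers lose the trapezoid between P* and P_b out to Q_t plus the triangle from Q_t to Q*: change in CS = 25.92 - 28.88 = -2.96.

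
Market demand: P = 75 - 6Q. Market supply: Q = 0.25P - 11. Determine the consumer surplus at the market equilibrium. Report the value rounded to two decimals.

Rewriting supply in inverse form: P = 44 + 4Q.
Set 75 - 6Q = 44 + 4Q, which gives 31 = 10Q, so Q* = 3.1 and P* = 75 - 6(3.1) = 56.4.
The demand choke price is 75, so CS = (1/2)(Q*)(75 - P*) = (1/2)(3.1)(18.6) = 28.83.

28.83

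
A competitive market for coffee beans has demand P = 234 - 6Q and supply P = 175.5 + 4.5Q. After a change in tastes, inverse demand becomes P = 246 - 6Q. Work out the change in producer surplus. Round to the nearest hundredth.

31.59

Initial equilibrium: Q_0 = 5.5714, P_0 = 200.5714; CS_0 = (1/2)(5.5714)(33.4286) = 93.1224, PS_0 = (1/2)(5.5714)(25.0714) = 69.8418.
New equilibrium: 246 - 6Q = 175.5 + 4.5Q gives Q_1 = 6.7143, P_1 = 205.7143; CS_1 = 135.2449, PS_1 = 101.4337.
Change in producer surplus = 101.4337 - 69.8418 = 31.5918.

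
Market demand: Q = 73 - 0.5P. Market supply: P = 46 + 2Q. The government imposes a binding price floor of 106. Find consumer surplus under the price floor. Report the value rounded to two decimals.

Rewriting demand in inverse form: P = 146 - 2Q.
Without the control, 146 - 2Q = 46 + 2Q so Q* = 25 and P* = 96.
At the floor price 106, quantity demanded is (146 - 106)/2 = 20; demand is the short side, so Q = 20 trades at P = 106.
CS is the triangle under demand above 106: (1/2)(20)(146 - 106) = 400.

400.00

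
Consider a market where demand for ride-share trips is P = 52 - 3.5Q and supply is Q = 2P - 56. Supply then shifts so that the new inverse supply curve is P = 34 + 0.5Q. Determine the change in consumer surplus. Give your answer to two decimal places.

-27.56

Rewriting supply in inverse form: P = 28 + 0.5Q.
Initial equilibrium: Q_0 = 6, P_0 = 31; CS_0 = (1/2)(6)(21) = 63, PS_0 = (1/2)(6)(3) = 9.
New equilibrium: 52 - 3.5Q = 34 + 0.5Q gives Q_1 = 4.5, P_1 = 36.25; CS_1 = 35.4375, PS_1 = 5.0625.
Change in consumer surplus = 35.4375 - 63 = -27.5625.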